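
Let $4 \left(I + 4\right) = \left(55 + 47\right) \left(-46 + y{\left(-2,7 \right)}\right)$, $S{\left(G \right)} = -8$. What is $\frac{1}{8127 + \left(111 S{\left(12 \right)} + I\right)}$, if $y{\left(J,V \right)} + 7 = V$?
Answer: $\frac{1}{6062} \approx 0.00016496$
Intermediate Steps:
$y{\left(J,V \right)} = -7 + V$
$I = -1177$ ($I = -4 + \frac{\left(55 + 47\right) \left(-46 + \left(-7 + 7\right)\right)}{4} = -4 + \frac{102 \left(-46 + 0\right)}{4} = -4 + \frac{102 \left(-46\right)}{4} = -4 + \frac{1}{4} \left(-4692\right) = -4 - 1173 = -1177$)
$\frac{1}{8127 + \left(111 S{\left(12 \right)} + I\right)} = \frac{1}{8127 + \left(111 \left(-8\right) - 1177\right)} = \frac{1}{8127 - 2065} = \frac{1}{6062}$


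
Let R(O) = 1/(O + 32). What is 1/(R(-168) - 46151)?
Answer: -136/6276537 ≈ -2.1668e-5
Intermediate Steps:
R(O) = 1/(32 + O)
1/(R(-168) - 46151) = 1/(1/(32 - 168) - 46151) = 1/(1/(-136) - 46151) = 1/(-1/136 - 46151) = 1/(-6276537/136) = -136/6276537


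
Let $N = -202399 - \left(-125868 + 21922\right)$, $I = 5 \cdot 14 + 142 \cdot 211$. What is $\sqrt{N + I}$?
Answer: $i \sqrt{68421} \approx 261.57 i$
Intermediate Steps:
$I = 30032$ ($I = 70 + 29962 = 30032$)
$N = -98453$ ($N = -202399 - -103946 = -202399 + 103946 = -98453$)
$\sqrt{N + I} = \sqrt{-98453 + 30032} = \sqrt{-68421} = i \sqrt{68421}$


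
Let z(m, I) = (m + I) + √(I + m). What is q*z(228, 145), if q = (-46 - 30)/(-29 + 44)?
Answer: -28348/15 - 76*√373/15 ≈ -1987.7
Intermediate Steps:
z(m, I) = I + m + √(I + m) (z(m, I) = (I + m) + √(I + m) = I + m + √(I + m))
q = -76/15 ≈ -5.0667
q*z(228, 145) = -76*(145 + 228 + √(145 + 228))/15 = -76*(145 + 228 + √373)/15 = -76*(373 + √373)/15 = -28348/15 - 76*√373/15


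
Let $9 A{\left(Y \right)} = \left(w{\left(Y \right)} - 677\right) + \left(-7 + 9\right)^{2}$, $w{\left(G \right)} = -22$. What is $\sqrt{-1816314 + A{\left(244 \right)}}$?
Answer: $\frac{i \sqrt{16347521}}{3} \approx 1347.7 i$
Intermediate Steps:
$A{\left(Y \right)} = - \frac{695}{9}$ ($A{\left(Y \right)} = \frac{\left(-22 - 677\right) + \left(-7 + 9\right)^{2}}{9} = \frac{-699 + 2^{2}}{9} = \frac{-699 + 4}{9} = \frac{1}{9} \left(-695\right) = - \frac{695}{9}$)
$\sqrt{-1816314 + A{\left(244 \right)}} = \sqrt{-1816314 - \frac{695}{9}} = \sqrt{- \frac{16347521}{9}} = \frac{i \sqrt{16347521}}{3}$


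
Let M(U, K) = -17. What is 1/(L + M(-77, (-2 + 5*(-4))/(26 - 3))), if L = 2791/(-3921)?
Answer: -3921/69448 ≈ -0.056459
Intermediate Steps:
L = -2791/3921 (L = 2791*(-1/3921) = -2791/3921 ≈ -0.71181)
1/(L + M(-77, (-2 + 5*(-4))/(26 - 3))) = 1/(-2791/3921 - 17) = 1/(-69448/3921) = -3921/69448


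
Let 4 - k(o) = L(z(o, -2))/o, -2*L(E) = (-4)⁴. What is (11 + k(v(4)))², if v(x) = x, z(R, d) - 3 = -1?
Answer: 2209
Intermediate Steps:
z(R, d) = 2 (z(R, d) = 3 - 1 = 2)
L(E) = -128 (L(E) = -½*(-4)⁴ = -½*256 = -128)
k(o) = 4 + 128/o (k(o) = 4 - (-128)/o = 4 + 128/o)
(11 + k(v(4)))² = (11 + (4 + 128/4))² = (11 + (4 + 128*(¼)))² = (11 + (4 + 32))² = (11 + 36)² = 47² = 2209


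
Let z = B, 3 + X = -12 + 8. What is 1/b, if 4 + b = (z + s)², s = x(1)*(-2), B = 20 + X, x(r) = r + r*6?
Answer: -⅓ ≈ -0.33333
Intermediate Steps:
X = -7 (X = -3 + (-12 + 8) = -3 - 4 = -7)
x(r) = 7*r (x(r) = r + 6*r = 7*r)
B = 13 (B = 20 - 7 = 13)
z = 13
s = -14 (s = (7*1)*(-2) = 7*(-2) = -14)
b = -3 (b = -4 + (13 - 14)² = -4 + (-1)² = -4 + 1 = -3)
1/b = 1/(-3) = -⅓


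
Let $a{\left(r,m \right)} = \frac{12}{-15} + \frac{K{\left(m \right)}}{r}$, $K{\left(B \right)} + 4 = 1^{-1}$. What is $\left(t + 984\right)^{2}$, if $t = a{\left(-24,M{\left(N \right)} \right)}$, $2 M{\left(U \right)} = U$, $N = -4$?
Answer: $\frac{1547084889}{1600} \approx 9.6693 \cdot 10^{5}$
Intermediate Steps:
$K{\left(B \right)} = -3$ ($K{\left(B \right)} = -4 + 1^{-1} = -4 + 1 = -3$)
$M{\left(U \right)} = \frac{U}{2}$
$a{\left(r,m \right)} = - \frac{4}{5} - \frac{3}{r}$ ($a{\left(r,m \right)} = \frac{12}{-15} - \frac{3}{r} = 12 \left(- \frac{1}{15}\right) - \frac{3}{r} = - \frac{4}{5} - \frac{3}{r}$)
$t = - \frac{27}{40}$ ($t = - \frac{4}{5} - \frac{3}{-24} = - \frac{4}{5} - - \frac{1}{8} = - \frac{4}{5} + \frac{1}{8} = - \frac{27}{40} \approx -0.675$)
$\left(t + 984\right)^{2} = \left(- \frac{27}{40} + 984\right)^{2} = \left(\frac{39333}{40}\right)^{2} = \frac{1547084889}{1600}$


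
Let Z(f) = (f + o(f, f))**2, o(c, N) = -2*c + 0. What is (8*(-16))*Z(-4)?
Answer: -2048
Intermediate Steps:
o(c, N) = -2*c
Z(f) = f**2 (Z(f) = (f - 2*f)**2 = (-f)**2 = f**2)
(8*(-16))*Z(-4) = (8*(-16))*(-4)**2 = -128*16 = -2048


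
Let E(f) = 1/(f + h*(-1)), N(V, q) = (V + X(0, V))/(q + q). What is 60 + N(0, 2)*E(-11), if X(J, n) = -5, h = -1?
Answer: 481/8 ≈ 60.125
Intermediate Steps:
N(V, q) = (-5 + V)/(2*q) (N(V, q) = (V - 5)/(q + q) = (-5 + V)/((2*q)) = (-5 + V)*(1/(2*q)) = (-5 + V)/(2*q))
E(f) = 1/(1 + f) (E(f) = 1/(f - 1*(-1)) = 1/(f + 1) = 1/(1 + f))
60 + N(0, 2)*E(-11) = 60 + ((½)*(-5 + 0)/2)/(1 - 11) = 60 + ((½)*(½)*(-5))/(-10) = 60 - 5/4*(-⅒) = 60 + ⅛ = 481/8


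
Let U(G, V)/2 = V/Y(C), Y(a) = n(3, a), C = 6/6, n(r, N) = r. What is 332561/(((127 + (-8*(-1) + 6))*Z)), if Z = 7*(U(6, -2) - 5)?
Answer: -332561/6251 ≈ -53.201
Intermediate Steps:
C = 1 (C = 6*(⅙) = 1)
Y(a) = 3
U(G, V) = 2*V/3 (U(G, V) = 2*(V/3) = 2*V/3)
Z = -133/3 (Z = 7*((⅔)*(-2) - 5) = 7*(-4/3 - 5) = 7*(-19/3) = -133/3 ≈ -44.333)
332561/(((127 + (-8*(-1) + 6))*Z)) = 332561/(((127 + (-8*(-1) + 6))*(-133/3))) = 332561/(((127 + (8 + 6))*(-133/3))) = 332561/(((127 + 14)*(-133/3))) = 332561/((141*(-133/3))) = 332561/(-6251) = 332561*(-1/6251) = -332561/6251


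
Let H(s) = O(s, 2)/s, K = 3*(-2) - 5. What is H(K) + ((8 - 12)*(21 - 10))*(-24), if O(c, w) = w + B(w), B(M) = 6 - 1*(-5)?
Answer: 11603/11 ≈ 1054.8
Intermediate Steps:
B(M) = 11 (B(M) = 6 + 5 = 11)
O(c, w) = 11 + w (O(c, w) = w + 11 = 11 + w)
K = -11 (K = -6 - 5 = -11)
H(s) = 13/s (H(s) = (11 + 2)/s = 13/s)
H(K) + ((8 - 12)*(21 - 10))*(-24) = 13/(-11) + ((8 - 12)*(21 - 10))*(-24) = 13*(-1/11) - 4*11*(-24) = -13/11 - 44*(-24) = -13/11 + 1056 = 11603/11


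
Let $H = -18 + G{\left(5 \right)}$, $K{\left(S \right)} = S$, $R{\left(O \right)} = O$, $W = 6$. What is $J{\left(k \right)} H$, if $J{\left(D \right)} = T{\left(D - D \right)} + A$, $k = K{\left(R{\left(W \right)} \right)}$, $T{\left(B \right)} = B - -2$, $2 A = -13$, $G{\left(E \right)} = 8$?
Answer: $45$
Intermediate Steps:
$A = - \frac{13}{2}$ ($A = \frac{1}{2} \left(-13\right) = - \frac{13}{2} \approx -6.5$)
$T{\left(B \right)} = 2 + B$ ($T{\left(B \right)} = B + 2 = 2 + B$)
$H = -10$ ($H = -18 + 8 = -10$)
$k = 6$
$J{\left(D \right)} = - \frac{9}{2}$ ($J{\left(D \right)} = \left(2 + \left(D - D\right)\right) - \frac{13}{2} = \left(2 + 0\right) - \frac{13}{2} = 2 - \frac{13}{2} = - \frac{9}{2}$)
$J{\left(k \right)} H = \left(- \frac{9}{2}\right) \left(-10\right) = 45$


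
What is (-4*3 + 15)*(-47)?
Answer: -141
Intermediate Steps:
(-4*3 + 15)*(-47) = (-12 + 15)*(-47) = 3*(-47) = -141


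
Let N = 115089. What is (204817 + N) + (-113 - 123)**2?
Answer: 375602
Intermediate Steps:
(204817 + N) + (-113 - 123)**2 = (204817 + 115089) + (-113 - 123)**2 = 319906 + (-236)**2 = 319906 + 55696 = 375602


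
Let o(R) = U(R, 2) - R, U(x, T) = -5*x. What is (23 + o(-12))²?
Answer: 9025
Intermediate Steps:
o(R) = -6*R (o(R) = -5*R - R = -6*R)
(23 + o(-12))² = (23 - 6*(-12))² = (23 + 72)² = 95² = 9025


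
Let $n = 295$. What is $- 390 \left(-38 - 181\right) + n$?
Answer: $85705$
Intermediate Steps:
$- 390 \left(-38 - 181\right) + n = - 390 \left(-38 - 181\right) + 295 = \left(-390\right) \left(-219\right) + 295 = 85410 + 295 = 85705$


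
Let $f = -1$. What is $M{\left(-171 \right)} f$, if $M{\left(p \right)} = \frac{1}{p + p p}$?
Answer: $- \frac{1}{29070} \approx -3.44 \cdot 10^{-5}$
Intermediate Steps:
$M{\left(p \right)} = \frac{1}{p + p^{2}}$
$M{\left(-171 \right)} f = \frac{1}{\left(-171\right) \left(1 - 171\right)} \left(-1\right) = - \frac{1}{171 \left(-170\right)} \left(-1\right) = \left(- \frac{1}{171}\right) \left(- \frac{1}{170}\right) \left(-1\right) = \frac{1}{29070} \left(-1\right) = - \frac{1}{29070}$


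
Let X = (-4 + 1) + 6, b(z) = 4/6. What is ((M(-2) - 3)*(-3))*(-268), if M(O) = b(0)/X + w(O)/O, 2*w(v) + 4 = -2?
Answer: -3082/3 ≈ -1027.3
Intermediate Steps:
b(z) = ⅔ (b(z) = 4*(⅙) = ⅔)
w(v) = -3 (w(v) = -2 + (½)*(-2) = -2 - 1 = -3)
X = 3 (X = -3 + 6 = 3)
M(O) = 2/9 - 3/O (M(O) = (⅔)/3 - 3/O = (⅔)*(⅓) - 3/O = 2/9 - 3/O)
((M(-2) - 3)*(-3))*(-268) = (((2/9 - 3/(-2)) - 3)*(-3))*(-268) = (((2/9 - 3*(-½)) - 3)*(-3))*(-268) = (((2/9 + 3/2) - 3)*(-3))*(-268) = ((31/18 - 3)*(-3))*(-268) = -23/18*(-3)*(-268) = (23/6)*(-268) = -3082/3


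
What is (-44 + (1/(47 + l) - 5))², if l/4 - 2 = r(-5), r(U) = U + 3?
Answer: 5299204/2209 ≈ 2398.9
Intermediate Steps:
r(U) = 3 + U
l = 0 (l = 8 + 4*(3 - 5) = 8 + 4*(-2) = 8 - 8 = 0)
(-44 + (1/(47 + l) - 5))² = (-44 + (1/(47 + 0) - 5))² = (-44 + (1/47 - 5))² = (-44 - 234/47)² = (-2302/47)² = 5299204/2209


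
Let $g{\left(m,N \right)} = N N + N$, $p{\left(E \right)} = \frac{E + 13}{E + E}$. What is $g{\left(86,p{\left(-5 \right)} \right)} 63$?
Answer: $- \frac{252}{25} \approx -10.08$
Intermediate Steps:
$p{\left(E \right)} = \frac{13 + E}{2 E}$
$g{\left(m,N \right)} = N + N^{2}$ ($g{\left(m,N \right)} = N^{2} + N = N + N^{2}$)
$g{\left(86,p{\left(-5 \right)} \right)} 63 = \frac{13 - 5}{2 \left(-5\right)} \left(1 + \frac{13 - 5}{2 \left(-5\right)}\right) 63 = \frac{1}{2} \left(- \frac{1}{5}\right) 8 \left(1 + \frac{1}{2} \left(- \frac{1}{5}\right) 8\right) 63 = - \frac{4 \left(1 - \frac{4}{5}\right)}{5} \cdot 63 = \left(- \frac{4}{5}\right) \frac{1}{5} \cdot 63 = \left(- \frac{4}{25}\right) 63 = - \frac{252}{25}$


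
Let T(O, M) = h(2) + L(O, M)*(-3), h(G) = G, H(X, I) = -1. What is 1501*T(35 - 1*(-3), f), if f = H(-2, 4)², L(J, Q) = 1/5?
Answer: 10507/5 ≈ 2101.4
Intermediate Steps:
L(J, Q) = ⅕
f = 1 (f = (-1)² = 1)
T(O, M) = 7/5 (T(O, M) = 2 + (⅕)*(-3) = 2 - ⅗ = 7/5)
1501*T(35 - 1*(-3), f) = 1501*(7/5) = 10507/5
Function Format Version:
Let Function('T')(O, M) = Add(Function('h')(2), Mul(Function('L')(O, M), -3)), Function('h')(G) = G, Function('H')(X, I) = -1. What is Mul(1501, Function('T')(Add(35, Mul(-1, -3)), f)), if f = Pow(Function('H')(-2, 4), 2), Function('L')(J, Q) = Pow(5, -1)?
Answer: Rational(10507, 5) ≈ 2101.4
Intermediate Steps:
Function('L')(J, Q) = Rational(1, 5)
f = 1 (f = Pow(-1, 2) = 1)
Function('T')(O, M) = Rational(7, 5) (Function('T')(O, M) = Add(2, Mul(Rational(1, 5), -3)) = Add(2, Rational(-3, 5)) = Rational(7, 5))
Mul(1501, Function('T')(Add(35, Mul(-1, -3)), f)) = Mul(1501, Rational(7, 5)) = Rational(10507, 5)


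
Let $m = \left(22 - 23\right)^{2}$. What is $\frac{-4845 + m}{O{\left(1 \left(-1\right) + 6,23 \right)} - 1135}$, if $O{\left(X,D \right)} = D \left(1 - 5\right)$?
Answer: $\frac{4844}{1227} \approx 3.9478$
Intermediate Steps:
$O{\left(X,D \right)} = - 4 D$ ($O{\left(X,D \right)} = D \left(-4\right) = - 4 D$)
$m = 1$ ($m = \left(-1\right)^{2} = 1$)
$\frac{-4845 + m}{O{\left(1 \left(-1\right) + 6,23 \right)} - 1135} = \frac{-4845 + 1}{\left(-4\right) 23 - 1135} = - \frac{4844}{-92 - 1135} = - \frac{4844}{-1227} = \left(-4844\right) \left(- \frac{1}{1227}\right) = \frac{4844}{1227}$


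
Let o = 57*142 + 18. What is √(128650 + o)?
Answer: √136762 ≈ 369.81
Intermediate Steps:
o = 8112 (o = 8094 + 18 = 8112)
√(128650 + o) = √(128650 + 8112) = √136762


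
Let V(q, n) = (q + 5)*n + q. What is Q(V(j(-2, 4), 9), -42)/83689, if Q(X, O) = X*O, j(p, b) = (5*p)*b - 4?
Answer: 16590/83689 ≈ 0.19823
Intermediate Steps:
j(p, b) = -4 + 5*b*p (j(p, b) = 5*b*p - 4 = -4 + 5*b*p)
V(q, n) = q + n*(5 + q) (V(q, n) = (5 + q)*n + q = n*(5 + q) + q = q + n*(5 + q))
Q(X, O) = O*X
Q(V(j(-2, 4), 9), -42)/83689 = -42*((-4 + 5*4*(-2)) + 5*9 + 9*(-4 + 5*4*(-2)))/83689 = -42*((-4 - 40) + 45 + 9*(-4 - 40))*(1/83689) = -42*(-44 + 45 + 9*(-44))*(1/83689) = -42*(-44 + 45 - 396)*(1/83689) = -42*(-395)*(1/83689) = 16590*(1/83689) = 16590/83689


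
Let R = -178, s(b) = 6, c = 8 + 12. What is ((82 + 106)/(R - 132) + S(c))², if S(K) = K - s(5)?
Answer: 4309776/24025 ≈ 179.39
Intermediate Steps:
c = 20
S(K) = -6 + K (S(K) = K - 1*6 = K - 6 = -6 + K)
((82 + 106)/(R - 132) + S(c))² = ((82 + 106)/(-178 - 132) + (-6 + 20))² = (188/(-310) + 14)² = (188*(-1/310) + 14)² = (-94/155 + 14)² = (2076/155)² = 4309776/24025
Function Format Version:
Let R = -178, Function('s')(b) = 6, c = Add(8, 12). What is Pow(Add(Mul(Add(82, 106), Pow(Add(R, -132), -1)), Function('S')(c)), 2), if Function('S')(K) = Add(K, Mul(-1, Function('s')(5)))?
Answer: Rational(4309776, 24025) ≈ 179.39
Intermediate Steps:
c = 20
Function('S')(K) = Add(-6, K) (Function('S')(K) = Add(K, Mul(-1, 6)) = Add(K, -6) = Add(-6, K))
Pow(Add(Mul(Add(82, 106), Pow(Add(R, -132), -1)), Function('S')(c)), 2) = Pow(Add(Mul(Add(82, 106), Pow(Add(-178, -132), -1)), Add(-6, 20)), 2) = Pow(Add(Mul(188, Pow(-310, -1)), 14), 2) = Pow(Add(Mul(188, Rational(-1, 310)), 14), 2) = Pow(Add(Rational(-94, 155), 14), 2) = Pow(Rational(2076, 155), 2) = Rational(4309776, 24025)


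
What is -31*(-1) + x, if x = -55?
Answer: -24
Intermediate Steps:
-31*(-1) + x = -31*(-1) - 55 = 31 - 55 = -24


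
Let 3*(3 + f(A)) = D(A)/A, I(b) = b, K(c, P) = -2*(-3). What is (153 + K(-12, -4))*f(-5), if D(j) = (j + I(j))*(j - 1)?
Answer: -1113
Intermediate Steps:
K(c, P) = 6
D(j) = 2*j*(-1 + j) (D(j) = (j + j)*(j - 1) = (2*j)*(-1 + j) = 2*j*(-1 + j))
f(A) = -11/3 + 2*A/3 (f(A) = -3 + ((2*A*(-1 + A))/A)/3 = -3 + (-2 + 2*A)/3 = -3 + (-⅔ + 2*A/3) = -11/3 + 2*A/3)
(153 + K(-12, -4))*f(-5) = (153 + 6)*(-11/3 + (⅔)*(-5)) = 159*(-11/3 - 10/3) = 159*(-7) = -1113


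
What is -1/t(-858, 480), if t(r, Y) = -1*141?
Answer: 1/141 ≈ 0.0070922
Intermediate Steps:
t(r, Y) = -141
-1/t(-858, 480) = -1/(-141) = -1*(-1/141) = 1/141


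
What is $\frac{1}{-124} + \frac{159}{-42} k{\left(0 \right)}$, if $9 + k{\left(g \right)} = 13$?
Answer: $- \frac{13151}{868} \approx -15.151$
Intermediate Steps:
$k{\left(g \right)} = 4$ ($k{\left(g \right)} = -9 + 13 = 4$)
$\frac{1}{-124} + \frac{159}{-42} k{\left(0 \right)} = \frac{1}{-124} + \frac{159}{-42} \cdot 4 = - \frac{1}{124} + 159 \left(- \frac{1}{42}\right) 4 = - \frac{1}{124} - \frac{106}{7} = - \frac{13151}{868}$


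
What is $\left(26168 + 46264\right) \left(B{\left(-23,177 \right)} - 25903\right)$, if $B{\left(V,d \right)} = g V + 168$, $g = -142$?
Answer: $-1627474608$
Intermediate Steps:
$B{\left(V,d \right)} = 168 - 142 V$ ($B{\left(V,d \right)} = - 142 V + 168 = 168 - 142 V$)
$\left(26168 + 46264\right) \left(B{\left(-23,177 \right)} - 25903\right) = \left(26168 + 46264\right) \left(\left(168 - -3266\right) - 25903\right) = 72432 \left(\left(168 + 3266\right) - 25903\right) = 72432 \left(3434 - 25903\right) = 72432 \left(-22469\right) = -1627474608$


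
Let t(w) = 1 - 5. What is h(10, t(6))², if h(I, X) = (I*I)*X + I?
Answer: 152100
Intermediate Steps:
t(w) = -4
h(I, X) = I + X*I² (h(I, X) = I²*X + I = X*I² + I = I + X*I²)
h(10, t(6))² = (10*(1 + 10*(-4)))² = (10*(1 - 40))² = (10*(-39))² = (-390)² = 152100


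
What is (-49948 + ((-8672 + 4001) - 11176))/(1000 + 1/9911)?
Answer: -652094245/9911001 ≈ -65.795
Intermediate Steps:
(-49948 + ((-8672 + 4001) - 11176))/(1000 + 1/9911) = (-49948 + (-4671 - 11176))/(1000 + 1/9911) = (-49948 - 15847)/(9911001/9911) = -65795*9911/9911001 = -652094245/9911001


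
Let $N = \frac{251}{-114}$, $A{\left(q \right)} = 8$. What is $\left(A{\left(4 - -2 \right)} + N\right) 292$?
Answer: $\frac{96506}{57} \approx 1693.1$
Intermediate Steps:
$N = - \frac{251}{114}$ ($N = 251 \left(- \frac{1}{114}\right) = - \frac{251}{114} \approx -2.2018$)
$\left(A{\left(4 - -2 \right)} + N\right) 292 = \left(8 - \frac{251}{114}\right) 292 = \frac{661}{114} \cdot 292 = \frac{96506}{57}$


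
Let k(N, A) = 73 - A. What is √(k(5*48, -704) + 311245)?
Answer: √312022 ≈ 558.59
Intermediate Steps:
√(k(5*48, -704) + 311245) = √((73 - 1*(-704)) + 311245) = √((73 + 704) + 311245) = √(777 + 311245) = √312022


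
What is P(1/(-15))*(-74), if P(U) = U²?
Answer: -74/225 ≈ -0.32889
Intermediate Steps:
P(1/(-15))*(-74) = (1/(-15))²*(-74) = (-1/15)²*(-74) = (1/225)*(-74) = -74/225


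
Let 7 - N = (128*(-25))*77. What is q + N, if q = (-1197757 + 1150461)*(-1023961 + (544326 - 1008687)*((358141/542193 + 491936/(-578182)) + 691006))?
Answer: 792921981892660972447949143/52247705521 ≈ 1.5176e+16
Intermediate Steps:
N = 246407 (N = 7 - 128*(-25)*77 = 7 - (-3200)*77 = 7 - 1*(-246400) = 7 + 246400 = 246407)
q = 792921981879786772073636096/52247705521 (q = -47296*(-1023961 - 464361*((358141*(1/542193) + 491936*(-1/578182)) + 691006)) = -47296*(-1023961 - 464361*((358141/542193 - 245968/289091) + 691006)) = -47296*(-1023961 - 464361*(-29826787993/156743116563 + 691006)) = -47296*(-1023961 - 464361*108310404176944385/156743116563) = -47296*(-1023961 - 16765042531336690520995/52247705521) = -47296*(-16765096030949483509676/52247705521) = 792921981879786772073636096/52247705521 ≈ 1.5176e+16)
q + N = 792921981879786772073636096/52247705521 + 246407 = 792921981892660972447949143/52247705521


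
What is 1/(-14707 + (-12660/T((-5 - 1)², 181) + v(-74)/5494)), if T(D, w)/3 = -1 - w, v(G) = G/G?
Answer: -499954/7341231047 ≈ -6.8102e-5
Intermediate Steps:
v(G) = 1
T(D, w) = -3 - 3*w (T(D, w) = 3*(-1 - w) = -3 - 3*w)
1/(-14707 + (-12660/T((-5 - 1)², 181) + v(-74)/5494)) = 1/(-14707 + (-12660/(-3 - 3*181) + 1/5494)) = 1/(-14707 + (-12660/(-3 - 543) + 1*(1/5494))) = 1/(-14707 + (-12660/(-546) + 1/5494)) = 1/(-14707 + (-12660*(-1/546) + 1/5494)) = 1/(-14707 + (2110/91 + 1/5494)) = 1/(-14707 + 11592431/499954) = 1/(-7341231047/499954) = -499954/7341231047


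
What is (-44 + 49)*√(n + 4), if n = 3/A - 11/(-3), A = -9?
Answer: 5*√66/3 ≈ 13.540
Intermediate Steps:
n = 10/3 (n = 3/(-9) - 11/(-3) = 3*(-⅑) - 11*(-⅓) = -⅓ + 11/3 = 10/3 ≈ 3.3333)
(-44 + 49)*√(n + 4) = (-44 + 49)*√(10/3 + 4) = 5*√(22/3) = 5*(√66/3) = 5*√66/3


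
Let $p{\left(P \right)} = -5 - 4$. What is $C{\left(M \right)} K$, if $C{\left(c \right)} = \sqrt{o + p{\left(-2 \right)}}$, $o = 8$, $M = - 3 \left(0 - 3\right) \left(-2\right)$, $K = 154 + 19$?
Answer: $173 i \approx 173.0 i$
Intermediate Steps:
$p{\left(P \right)} = -9$ ($p{\left(P \right)} = -5 - 4 = -9$)
$K = 173$
$M = -18$ ($M = - 3 \left(\left(-3\right) \left(-2\right)\right) = \left(-3\right) 6 = -18$)
$C{\left(c \right)} = i$ ($C{\left(c \right)} = \sqrt{8 - 9} = \sqrt{-1} = i$)
$C{\left(M \right)} K = i 173 = 173 i$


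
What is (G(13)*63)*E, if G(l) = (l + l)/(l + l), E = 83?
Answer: 5229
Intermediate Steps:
G(l) = 1 (G(l) = (2*l)/((2*l)) = (2*l)*(1/(2*l)) = 1)
(G(13)*63)*E = (1*63)*83 = 63*83 = 5229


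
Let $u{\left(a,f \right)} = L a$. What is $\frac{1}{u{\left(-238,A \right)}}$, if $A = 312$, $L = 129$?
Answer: $- \frac{1}{30702} \approx -3.2571 \cdot 10^{-5}$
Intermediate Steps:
$u{\left(a,f \right)} = 129 a$
$\frac{1}{u{\left(-238,A \right)}} = \frac{1}{129 \left(-238\right)} = \frac{1}{-30702} = - \frac{1}{30702}$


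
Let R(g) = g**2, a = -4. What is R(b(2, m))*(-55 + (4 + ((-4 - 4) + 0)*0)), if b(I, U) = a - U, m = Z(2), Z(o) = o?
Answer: -1836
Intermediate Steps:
m = 2
b(I, U) = -4 - U
R(b(2, m))*(-55 + (4 + ((-4 - 4) + 0)*0)) = (-4 - 1*2)**2*(-55 + (4 + ((-4 - 4) + 0)*0)) = (-4 - 2)**2*(-55 + (4 + (-8 + 0)*0)) = (-6)**2*(-55 + (4 - 8*0)) = 36*(-55 + (4 + 0)) = 36*(-55 + 4) = 36*(-51) = -1836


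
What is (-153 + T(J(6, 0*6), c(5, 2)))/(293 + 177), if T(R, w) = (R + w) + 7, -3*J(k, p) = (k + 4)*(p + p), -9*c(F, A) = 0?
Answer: -73/235 ≈ -0.31064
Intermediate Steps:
c(F, A) = 0 (c(F, A) = -⅑*0 = 0)
J(k, p) = -2*p*(4 + k)/3 (J(k, p) = -(k + 4)*(p + p)/3 = -(4 + k)*2*p/3 = -2*p*(4 + k)/3)
T(R, w) = 7 + R + w
(-153 + T(J(6, 0*6), c(5, 2)))/(293 + 177) = (-153 + (7 - 2*0*6*(4 + 6)/3 + 0))/(293 + 177) = (-153 + (7 - ⅔*0*10 + 0))/470 = (-153 + (7 + 0 + 0))*(1/470) = (-153 + 7)*(1/470) = -146*1/470 = -73/235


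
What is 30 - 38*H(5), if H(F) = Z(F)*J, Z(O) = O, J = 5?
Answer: -920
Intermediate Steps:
H(F) = 5*F (H(F) = F*5 = 5*F)
30 - 38*H(5) = 30 - 190*5 = 30 - 38*25 = 30 - 950 = -920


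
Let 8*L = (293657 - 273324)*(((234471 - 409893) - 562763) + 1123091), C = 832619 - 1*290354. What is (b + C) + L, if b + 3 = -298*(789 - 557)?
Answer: 3915039353/4 ≈ 9.7876e+8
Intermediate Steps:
C = 542265 (C = 832619 - 290354 = 542265)
L = 3913146849/4 (L = ((293657 - 273324)*(((234471 - 409893) - 562763) + 1123091))/8 = (20333*((-175422 - 562763) + 1123091))/8 = (20333*(-738185 + 1123091))/8 = (20333*384906)/8 = (⅛)*7826293698 = 3913146849/4 ≈ 9.7829e+8)
b = -69139 (b = -3 - 298*(789 - 557) = -3 - 298*232 = -3 - 69136 = -69139)
(b + C) + L = (-69139 + 542265) + 3913146849/4 = 473126 + 3913146849/4 = 3915039353/4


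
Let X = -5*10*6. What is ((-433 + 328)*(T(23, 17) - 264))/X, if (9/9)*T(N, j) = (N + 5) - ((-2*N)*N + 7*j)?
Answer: 4921/20 ≈ 246.05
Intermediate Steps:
X = -300 (X = -50*6 = -300)
T(N, j) = 5 + N - 7*j + 2*N² (T(N, j) = (N + 5) - ((-2*N)*N + 7*j) = (5 + N) - (-2*N² + 7*j) = (5 + N) + (-7*j + 2*N²) = 5 + N - 7*j + 2*N²)
((-433 + 328)*(T(23, 17) - 264))/X = ((-433 + 328)*((5 + 23 - 7*17 + 2*23²) - 264))/(-300) = -105*((5 + 23 - 119 + 2*529) - 264)*(-1/300) = -105*((5 + 23 - 119 + 1058) - 264)*(-1/300) = -105*(967 - 264)*(-1/300) = -105*703*(-1/300) = -73815*(-1/300) = 4921/20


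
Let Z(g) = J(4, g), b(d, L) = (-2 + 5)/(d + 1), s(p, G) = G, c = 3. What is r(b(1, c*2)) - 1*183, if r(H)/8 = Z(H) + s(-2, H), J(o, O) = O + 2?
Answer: -143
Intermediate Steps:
J(o, O) = 2 + O
b(d, L) = 3/(1 + d)
Z(g) = 2 + g
r(H) = 16 + 16*H (r(H) = 8*((2 + H) + H) = 8*(2 + 2*H) = 16 + 16*H)
r(b(1, c*2)) - 1*183 = (16 + 16*(3/(1 + 1))) - 1*183 = (16 + 16*(3/2)) - 183 = (16 + 24) - 183 = 40 - 183 = -143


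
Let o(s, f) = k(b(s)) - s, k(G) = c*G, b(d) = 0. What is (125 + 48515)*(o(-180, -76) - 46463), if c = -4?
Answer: -2251205120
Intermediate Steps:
k(G) = -4*G
o(s, f) = -s (o(s, f) = -4*0 - s = 0 - s = -s)
(125 + 48515)*(o(-180, -76) - 46463) = (125 + 48515)*(-1*(-180) - 46463) = 48640*(180 - 46463) = 48640*(-46283) = -2251205120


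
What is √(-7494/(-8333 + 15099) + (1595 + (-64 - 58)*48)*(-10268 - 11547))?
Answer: 41*√632853270014/3383 ≈ 9641.3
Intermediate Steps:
√(-7494/(-8333 + 15099) + (1595 + (-64 - 58)*48)*(-10268 - 11547)) = √(-7494/6766 + (1595 - 122*48)*(-21815)) = √(-7494*1/6766 + (1595 - 5856)*(-21815)) = √(-3747/3383 - 4261*(-21815)) = √(-3747/3383 + 92953715) = √(314462414098/3383) = 41*√632853270014/3383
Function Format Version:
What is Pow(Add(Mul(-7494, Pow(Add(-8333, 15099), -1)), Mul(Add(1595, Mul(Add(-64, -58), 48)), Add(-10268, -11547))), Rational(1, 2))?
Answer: Mul(Rational(41, 3383), Pow(632853270014, Rational(1, 2))) ≈ 9641.3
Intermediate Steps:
Pow(Add(Mul(-7494, Pow(Add(-8333, 15099), -1)), Mul(Add(1595, Mul(Add(-64, -58), 48)), Add(-10268, -11547))), Rational(1, 2)) = Pow(Add(Mul(-7494, Pow(6766, -1)), Mul(Add(1595, Mul(-122, 48)), -21815)), Rational(1, 2)) = Pow(Add(Mul(-7494, Rational(1, 6766)), Mul(Add(1595, -5856), -21815)), Rational(1, 2)) = Pow(Add(Rational(-3747, 3383), Mul(-4261, -21815)), Rational(1, 2)) = Pow(Add(Rational(-3747, 3383), 92953715), Rational(1, 2)) = Pow(Rational(314462414098, 3383), Rational(1, 2)) = Mul(Rational(41, 3383), Pow(632853270014, Rational(1, 2)))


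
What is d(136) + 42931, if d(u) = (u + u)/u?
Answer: 42933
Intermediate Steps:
d(u) = 2 (d(u) = (2*u)/u = 2)
d(136) + 42931 = 2 + 42931 = 42933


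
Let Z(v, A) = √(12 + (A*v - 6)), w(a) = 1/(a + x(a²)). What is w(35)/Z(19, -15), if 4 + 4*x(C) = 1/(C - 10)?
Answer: -1620*I*√31/5122471 ≈ -0.0017608*I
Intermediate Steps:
x(C) = -1 + 1/(4*(-10 + C)) (x(C) = -1 + 1/(4*(C - 10)) = -1 + 1/(4*(-10 + C)))
w(a) = 1/(a + (41/4 - a²)/(-10 + a²))
Z(v, A) = √(6 + A*v) (Z(v, A) = √(12 + (-6 + A*v)) = √(6 + A*v))
w(35)/Z(19, -15) = (4*(-10 + 35²)/(41 - 4*35² + 4*35*(-10 + 35²)))/(√(6 - 15*19)) = (4*(-10 + 1225)/(41 - 4*1225 + 4*35*(-10 + 1225)))/(√(6 - 285)) = (4*1215/(41 - 4900 + 4*35*1215))/(√(-279)) = (4*1215/(41 - 4900 + 170100))/((3*I*√31)) = (4*1215/165241)*(-I*√31/93) = (4*(1/165241)*1215)*(-I*√31/93) = 4860*(-I*√31/93)/165241 = -1620*I*√31/5122471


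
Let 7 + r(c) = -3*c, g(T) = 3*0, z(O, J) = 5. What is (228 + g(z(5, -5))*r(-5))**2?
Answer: 51984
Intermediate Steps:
g(T) = 0
r(c) = -7 - 3*c
(228 + g(z(5, -5))*r(-5))**2 = (228 + 0*(-7 - 3*(-5)))**2 = (228 + 0*(-7 + 15))**2 = (228 + 0*8)**2 = (228 + 0)**2 = 228**2 = 51984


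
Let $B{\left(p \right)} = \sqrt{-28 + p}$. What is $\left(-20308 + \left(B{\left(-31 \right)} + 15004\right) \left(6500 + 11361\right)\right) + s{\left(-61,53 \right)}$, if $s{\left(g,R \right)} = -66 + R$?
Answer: $267966123 + 17861 i \sqrt{59} \approx 2.6797 \cdot 10^{8} + 1.3719 \cdot 10^{5} i$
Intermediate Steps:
$\left(-20308 + \left(B{\left(-31 \right)} + 15004\right) \left(6500 + 11361\right)\right) + s{\left(-61,53 \right)} = \left(-20308 + \left(\sqrt{-28 - 31} + 15004\right) \left(6500 + 11361\right)\right) + \left(-66 + 53\right) = \left(-20308 + \left(\sqrt{-59} + 15004\right) 17861\right) - 13 = \left(-20308 + \left(i \sqrt{59} + 15004\right) 17861\right) - 13 = \left(-20308 + \left(15004 + i \sqrt{59}\right) 17861\right) - 13 = \left(-20308 + \left(267986444 + 17861 i \sqrt{59}\right)\right) - 13 = \left(267966136 + 17861 i \sqrt{59}\right) - 13 = 267966123 + 17861 i \sqrt{59}$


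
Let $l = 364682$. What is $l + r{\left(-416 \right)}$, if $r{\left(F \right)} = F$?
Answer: $364266$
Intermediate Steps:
$l + r{\left(-416 \right)} = 364682 - 416 = 364266$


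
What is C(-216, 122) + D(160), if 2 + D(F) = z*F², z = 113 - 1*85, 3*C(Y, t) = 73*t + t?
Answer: 2159422/3 ≈ 7.1981e+5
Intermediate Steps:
C(Y, t) = 74*t/3 (C(Y, t) = (73*t + t)/3 = (74*t)/3 = 74*t/3)
z = 28 (z = 113 - 85 = 28)
D(F) = -2 + 28*F²
C(-216, 122) + D(160) = (74/3)*122 + (-2 + 28*160²) = 9028/3 + (-2 + 28*25600) = 9028/3 + (-2 + 716800) = 9028/3 + 716798 = 2159422/3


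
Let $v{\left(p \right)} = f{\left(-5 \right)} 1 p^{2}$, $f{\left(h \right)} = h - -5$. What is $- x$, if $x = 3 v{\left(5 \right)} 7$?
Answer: $0$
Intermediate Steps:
$f{\left(h \right)} = 5 + h$ ($f{\left(h \right)} = h + 5 = 5 + h$)
$v{\left(p \right)} = 0$ ($v{\left(p \right)} = \left(5 - 5\right) 1 p^{2} = 0 \cdot 1 p^{2} = 0 p^{2} = 0$)
$x = 0$ ($x = 3 \cdot 0 \cdot 7 = 0 \cdot 7 = 0$)
$- x = \left(-1\right) 0 = 0$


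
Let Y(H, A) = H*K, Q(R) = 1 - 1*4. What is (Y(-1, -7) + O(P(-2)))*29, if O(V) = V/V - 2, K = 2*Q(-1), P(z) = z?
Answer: 145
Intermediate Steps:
Q(R) = -3 (Q(R) = 1 - 4 = -3)
K = -6 (K = 2*(-3) = -6)
Y(H, A) = -6*H (Y(H, A) = H*(-6) = -6*H)
O(V) = -1 (O(V) = 1 - 2 = -1)
(Y(-1, -7) + O(P(-2)))*29 = (-6*(-1) - 1)*29 = (6 - 1)*29 = 5*29 = 145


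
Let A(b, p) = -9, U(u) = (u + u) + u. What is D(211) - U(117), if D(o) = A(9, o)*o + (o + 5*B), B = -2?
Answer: -2049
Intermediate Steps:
U(u) = 3*u (U(u) = 2*u + u = 3*u)
D(o) = -10 - 8*o (D(o) = -9*o + (o + 5*(-2)) = -9*o + (o - 10) = -9*o + (-10 + o) = -10 - 8*o)
D(211) - U(117) = (-10 - 8*211) - 3*117 = (-10 - 1688) - 1*351 = -1698 - 351 = -2049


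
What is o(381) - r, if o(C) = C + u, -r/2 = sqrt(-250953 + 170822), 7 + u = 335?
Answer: 709 + 2*I*sqrt(80131) ≈ 709.0 + 566.15*I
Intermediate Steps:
u = 328 (u = -7 + 335 = 328)
r = -2*I*sqrt(80131) (r = -2*sqrt(-250953 + 170822) = -2*I*sqrt(80131) ≈ -566.15*I)
o(C) = 328 + C (o(C) = C + 328 = 328 + C)
o(381) - r = (328 + 381) - (-2)*I*sqrt(80131) = 709 + 2*I*sqrt(80131)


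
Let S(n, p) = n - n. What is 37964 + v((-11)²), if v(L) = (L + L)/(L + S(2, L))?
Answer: 37966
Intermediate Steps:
S(n, p) = 0
v(L) = 2 (v(L) = (L + L)/(L + 0) = (2*L)/L = 2)
37964 + v((-11)²) = 37964 + 2 = 37966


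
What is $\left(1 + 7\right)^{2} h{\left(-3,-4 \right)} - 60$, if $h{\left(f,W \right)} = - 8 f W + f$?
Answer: $-6396$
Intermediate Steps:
$h{\left(f,W \right)} = f - 8 W f$ ($h{\left(f,W \right)} = - 8 W f + f = f - 8 W f$)
$\left(1 + 7\right)^{2} h{\left(-3,-4 \right)} - 60 = \left(1 + 7\right)^{2} \left(- 3 \left(1 - -32\right)\right) - 60 = 8^{2} \left(- 3 \left(1 + 32\right)\right) - 60 = 64 \left(\left(-3\right) 33\right) - 60 = 64 \left(-99\right) - 60 = -6336 - 60 = -6396$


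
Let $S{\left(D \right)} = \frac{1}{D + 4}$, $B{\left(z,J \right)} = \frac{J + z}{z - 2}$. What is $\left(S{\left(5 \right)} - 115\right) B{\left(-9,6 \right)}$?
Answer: $- \frac{94}{3} \approx -31.333$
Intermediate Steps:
$B{\left(z,J \right)} = \frac{J + z}{-2 + z}$
$S{\left(D \right)} = \frac{1}{4 + D}$
$\left(S{\left(5 \right)} - 115\right) B{\left(-9,6 \right)} = \left(\frac{1}{4 + 5} - 115\right) \frac{6 - 9}{-2 - 9} = \left(\frac{1}{9} - 115\right) \frac{1}{-11} \left(-3\right) = \left(\frac{1}{9} - 115\right) \left(\left(- \frac{1}{11}\right) \left(-3\right)\right) = \left(- \frac{1034}{9}\right) \frac{3}{11} = - \frac{94}{3}$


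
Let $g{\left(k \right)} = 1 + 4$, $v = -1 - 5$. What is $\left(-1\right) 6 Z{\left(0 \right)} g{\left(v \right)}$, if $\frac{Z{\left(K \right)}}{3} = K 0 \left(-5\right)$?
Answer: $0$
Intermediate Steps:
$v = -6$
$g{\left(k \right)} = 5$
$Z{\left(K \right)} = 0$ ($Z{\left(K \right)} = 3 K 0 \left(-5\right) = 3 \cdot 0 \left(-5\right) = 3 \cdot 0 = 0$)
$\left(-1\right) 6 Z{\left(0 \right)} g{\left(v \right)} = \left(-1\right) 6 \cdot 0 \cdot 5 = \left(-6\right) 0 \cdot 5 = 0 \cdot 5 = 0$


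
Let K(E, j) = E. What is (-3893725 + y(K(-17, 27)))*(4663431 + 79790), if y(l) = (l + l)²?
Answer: -18463315024749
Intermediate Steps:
y(l) = 4*l² (y(l) = (2*l)² = 4*l²)
(-3893725 + y(K(-17, 27)))*(4663431 + 79790) = (-3893725 + 4*(-17)²)*(4663431 + 79790) = (-3893725 + 4*289)*4743221 = (-3893725 + 1156)*4743221 = -3892569*4743221 = -18463315024749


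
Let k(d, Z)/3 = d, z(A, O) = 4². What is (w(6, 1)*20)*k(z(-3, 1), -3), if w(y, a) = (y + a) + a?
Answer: 7680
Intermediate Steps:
z(A, O) = 16
k(d, Z) = 3*d
w(y, a) = y + 2*a (w(y, a) = (a + y) + a = y + 2*a)
(w(6, 1)*20)*k(z(-3, 1), -3) = ((6 + 2*1)*20)*(3*16) = ((6 + 2)*20)*48 = (8*20)*48 = 160*48 = 7680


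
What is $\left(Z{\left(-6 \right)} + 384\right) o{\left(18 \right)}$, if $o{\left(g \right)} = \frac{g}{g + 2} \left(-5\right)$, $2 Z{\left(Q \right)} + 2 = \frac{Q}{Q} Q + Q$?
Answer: $- \frac{3393}{2} \approx -1696.5$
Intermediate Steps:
$Z{\left(Q \right)} = -1 + Q$ ($Z{\left(Q \right)} = -1 + \frac{\frac{Q}{Q} Q + Q}{2} = -1 + \frac{1 Q + Q}{2} = -1 + \frac{Q + Q}{2} = -1 + \frac{2 Q}{2} = -1 + Q$)
$o{\left(g \right)} = - \frac{5 g}{2 + g}$ ($o{\left(g \right)} = \frac{g}{2 + g} \left(-5\right) = - \frac{5 g}{2 + g}$)
$\left(Z{\left(-6 \right)} + 384\right) o{\left(18 \right)} = \left(\left(-1 - 6\right) + 384\right) \left(\left(-5\right) 18 \frac{1}{2 + 18}\right) = \left(-7 + 384\right) \left(\left(-5\right) 18 \cdot \frac{1}{20}\right) = 377 \left(\left(-5\right) 18 \cdot \frac{1}{20}\right) = 377 \left(- \frac{9}{2}\right) = - \frac{3393}{2}$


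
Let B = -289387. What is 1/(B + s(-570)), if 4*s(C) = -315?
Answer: -4/1157863 ≈ -3.4546e-6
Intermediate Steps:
s(C) = -315/4 (s(C) = (1/4)*(-315) = -315/4)
1/(B + s(-570)) = 1/(-289387 - 315/4) = 1/(-1157863/4) = -4/1157863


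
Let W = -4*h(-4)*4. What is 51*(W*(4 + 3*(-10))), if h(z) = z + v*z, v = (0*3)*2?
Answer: -84864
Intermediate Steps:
v = 0 (v = 0*2 = 0)
h(z) = z (h(z) = z + 0*z = z + 0 = z)
W = 64 (W = -4*(-4)*4 = 16*4 = 64)
51*(W*(4 + 3*(-10))) = 51*(64*(4 + 3*(-10))) = 51*(64*(4 - 30)) = 51*(64*(-26)) = 51*(-1664) = -84864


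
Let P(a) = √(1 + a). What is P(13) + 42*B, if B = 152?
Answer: 6384 + √14 ≈ 6387.7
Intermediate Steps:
P(13) + 42*B = √(1 + 13) + 42*152 = √14 + 6384 = 6384 + √14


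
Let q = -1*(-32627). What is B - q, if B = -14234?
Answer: -46861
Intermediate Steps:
q = 32627
B - q = -14234 - 1*32627 = -14234 - 32627 = -46861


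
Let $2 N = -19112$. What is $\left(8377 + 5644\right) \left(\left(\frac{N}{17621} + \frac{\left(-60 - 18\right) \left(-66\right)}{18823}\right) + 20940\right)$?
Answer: $\frac{13911419432015020}{47382869} \approx 2.936 \cdot 10^{8}$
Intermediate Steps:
$N = -9556$ ($N = \frac{1}{2} \left(-19112\right) = -9556$)
$\left(8377 + 5644\right) \left(\left(\frac{N}{17621} + \frac{\left(-60 - 18\right) \left(-66\right)}{18823}\right) + 20940\right) = \left(8377 + 5644\right) \left(\left(- \frac{9556}{17621} + \frac{\left(-60 - 18\right) \left(-66\right)}{18823}\right) + 20940\right) = 14021 \left(\left(\left(-9556\right) \frac{1}{17621} + \left(-78\right) \left(-66\right) \frac{1}{18823}\right) + 20940\right) = 14021 \left(\left(- \frac{9556}{17621} + 5148 \cdot \frac{1}{18823}\right) + 20940\right) = 14021 \left(\left(- \frac{9556}{17621} + \frac{5148}{18823}\right) + 20940\right) = 14021 \left(- \frac{89159680}{331680083} + 20940\right) = 14021 \cdot \frac{6945291778340}{331680083} = \frac{13911419432015020}{47382869}$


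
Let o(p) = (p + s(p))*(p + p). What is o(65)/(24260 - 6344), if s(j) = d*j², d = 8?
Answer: 2201225/8958 ≈ 245.73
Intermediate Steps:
s(j) = 8*j²
o(p) = 2*p*(p + 8*p²) (o(p) = (p + 8*p²)*(p + p) = (p + 8*p²)*(2*p) = 2*p*(p + 8*p²))
o(65)/(24260 - 6344) = (65²*(2 + 16*65))/(24260 - 6344) = (4225*(2 + 1040))/17916 = (4225*1042)*(1/17916) = 4402450*(1/17916) = 2201225/8958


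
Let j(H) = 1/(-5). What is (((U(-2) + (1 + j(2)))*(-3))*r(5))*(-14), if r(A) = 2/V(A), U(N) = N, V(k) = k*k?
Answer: -504/125 ≈ -4.0320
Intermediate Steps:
V(k) = k²
j(H) = -⅕
r(A) = 2/A² (r(A) = 2/(A²) = 2/A²)
(((U(-2) + (1 + j(2)))*(-3))*r(5))*(-14) = (((-2 + (1 - ⅕))*(-3))*(2/5²))*(-14) = (((-2 + ⅘)*(-3))*(2*(1/25)))*(-14) = (-6/5*(-3)*(2/25))*(-14) = ((18/5)*(2/25))*(-14) = (36/125)*(-14) = -504/125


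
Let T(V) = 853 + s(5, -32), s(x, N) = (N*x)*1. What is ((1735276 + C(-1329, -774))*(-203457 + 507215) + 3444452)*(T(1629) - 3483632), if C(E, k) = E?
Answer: -1834476918352520042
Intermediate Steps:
s(x, N) = N*x
T(V) = 693 (T(V) = 853 - 32*5 = 853 - 160 = 693)
((1735276 + C(-1329, -774))*(-203457 + 507215) + 3444452)*(T(1629) - 3483632) = ((1735276 - 1329)*(-203457 + 507215) + 3444452)*(693 - 3483632) = (1733947*303758 + 3444452)*(-3482939) = (526700272826 + 3444452)*(-3482939) = 526703717278*(-3482939) = -1834476918352520042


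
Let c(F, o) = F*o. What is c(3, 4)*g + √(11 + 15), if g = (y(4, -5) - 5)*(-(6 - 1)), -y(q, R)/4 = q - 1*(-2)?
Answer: 1740 + √26 ≈ 1745.1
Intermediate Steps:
y(q, R) = -8 - 4*q (y(q, R) = -4*(q - 1*(-2)) = -4*(q + 2) = -4*(2 + q) = -8 - 4*q)
g = 145 (g = ((-8 - 4*4) - 5)*(-(6 - 1)) = ((-8 - 16) - 5)*(-1*5) = (-24 - 5)*(-5) = -29*(-5) = 145)
c(3, 4)*g + √(11 + 15) = (3*4)*145 + √(11 + 15) = 12*145 + √26 = 1740 + √26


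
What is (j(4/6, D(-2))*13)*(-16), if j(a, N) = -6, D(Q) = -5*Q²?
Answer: 1248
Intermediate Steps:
(j(4/6, D(-2))*13)*(-16) = -6*13*(-16) = -78*(-16) = 1248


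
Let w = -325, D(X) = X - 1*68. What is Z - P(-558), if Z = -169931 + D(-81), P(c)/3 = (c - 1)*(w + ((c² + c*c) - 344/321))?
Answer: 111664981061/107 ≈ 1.0436e+9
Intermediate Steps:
D(X) = -68 + X (D(X) = X - 68 = -68 + X)
P(c) = 3*(-1 + c)*(-104669/321 + 2*c²) (P(c) = 3*((c - 1)*(-325 + ((c² + c*c) - 344/321))) = 3*((-1 + c)*(-325 + ((c² + c²) - 344*1/321))) = 3*((-1 + c)*(-325 + (2*c² - 344/321))) = 3*((-1 + c)*(-325 + (-344/321 + 2*c²))) = 3*((-1 + c)*(-104669/321 + 2*c²)) = 3*(-1 + c)*(-104669/321 + 2*c²))
Z = -170080 (Z = -169931 + (-68 - 81) = -169931 - 149 = -170080)
Z - P(-558) = -170080 - (104669/107 - 6*(-558)² + 6*(-558)³ - 104669/107*(-558)) = -170080 - (104669/107 - 6*311364 + 6*(-173741112) + 58405302/107) = -170080 - (104669/107 - 1868184 - 1042446672 + 58405302/107) = -170080 - 1*(-111683179621/107) = -170080 + 111683179621/107 = 111664981061/107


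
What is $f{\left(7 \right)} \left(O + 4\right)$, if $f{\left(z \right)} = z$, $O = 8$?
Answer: $84$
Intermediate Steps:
$f{\left(7 \right)} \left(O + 4\right) = 7 \left(8 + 4\right) = 7 \cdot 12 = 84$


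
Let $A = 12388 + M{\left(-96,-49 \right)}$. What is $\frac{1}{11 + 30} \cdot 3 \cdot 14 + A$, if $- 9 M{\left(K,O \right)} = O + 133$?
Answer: $\frac{1522702}{123} \approx 12380.0$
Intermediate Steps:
$M{\left(K,O \right)} = - \frac{133}{9} - \frac{O}{9}$ ($M{\left(K,O \right)} = - \frac{O + 133}{9} = - \frac{133 + O}{9} = - \frac{133}{9} - \frac{O}{9}$)
$A = \frac{37136}{3}$ ($A = 12388 - \frac{28}{3} = \frac{37136}{3} \approx 12379.0$)
$\frac{1}{11 + 30} \cdot 3 \cdot 14 + A = \frac{1}{11 + 30} \cdot 3 \cdot 14 + \frac{37136}{3} = \frac{1}{41} \cdot 3 \cdot 14 + \frac{37136}{3} = \frac{3}{41} \cdot 14 + \frac{37136}{3} = \frac{42}{41} + \frac{37136}{3} = \frac{1522702}{123}$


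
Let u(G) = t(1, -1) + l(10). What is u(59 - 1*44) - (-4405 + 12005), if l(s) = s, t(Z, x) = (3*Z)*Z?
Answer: -7587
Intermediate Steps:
t(Z, x) = 3*Z²
u(G) = 13 (u(G) = 3*1² + 10 = 3*1 + 10 = 3 + 10 = 13)
u(59 - 1*44) - (-4405 + 12005) = 13 - (-4405 + 12005) = 13 - 1*7600 = 13 - 7600 = -7587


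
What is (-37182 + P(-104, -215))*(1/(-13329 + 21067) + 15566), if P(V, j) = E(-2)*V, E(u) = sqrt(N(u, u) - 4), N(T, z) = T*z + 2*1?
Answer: -2239280540019/3869 - 6263384868*sqrt(2)/3869 ≈ -5.8106e+8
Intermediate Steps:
N(T, z) = 2 + T*z (N(T, z) = T*z + 2 = 2 + T*z)
E(u) = sqrt(-2 + u**2) (E(u) = sqrt((2 + u*u) - 4) = sqrt((2 + u**2) - 4) = sqrt(-2 + u**2))
P(V, j) = V*sqrt(2) (P(V, j) = sqrt(-2 + (-2)**2)*V = sqrt(-2 + 4)*V = sqrt(2)*V = V*sqrt(2))
(-37182 + P(-104, -215))*(1/(-13329 + 21067) + 15566) = (-37182 - 104*sqrt(2))*(1/(-13329 + 21067) + 15566) = (-37182 - 104*sqrt(2))*(1/7738 + 15566) = (-37182 - 104*sqrt(2))*(120449709/7738) = -2239280540019/3869 - 6263384868*sqrt(2)/3869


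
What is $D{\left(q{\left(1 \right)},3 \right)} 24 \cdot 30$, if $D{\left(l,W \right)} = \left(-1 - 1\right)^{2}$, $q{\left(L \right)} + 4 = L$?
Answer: $2880$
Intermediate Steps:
$q{\left(L \right)} = -4 + L$
$D{\left(l,W \right)} = 4$ ($D{\left(l,W \right)} = \left(-2\right)^{2} = 4$)
$D{\left(q{\left(1 \right)},3 \right)} 24 \cdot 30 = 4 \cdot 24 \cdot 30 = 96 \cdot 30 = 2880$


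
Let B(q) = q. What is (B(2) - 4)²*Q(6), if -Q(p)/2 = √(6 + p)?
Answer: -16*√3 ≈ -27.713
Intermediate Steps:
Q(p) = -2*√(6 + p)
(B(2) - 4)²*Q(6) = (2 - 4)²*(-2*√(6 + 6)) = (-2)²*(-4*√3) = 4*(-4*√3) = -16*√3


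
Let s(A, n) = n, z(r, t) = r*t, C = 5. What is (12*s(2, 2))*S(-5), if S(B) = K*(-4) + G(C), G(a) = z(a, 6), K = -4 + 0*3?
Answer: 1104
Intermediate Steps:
K = -4 (K = -4 + 0 = -4)
G(a) = 6*a (G(a) = a*6 = 6*a)
S(B) = 46 (S(B) = -4*(-4) + 6*5 = 16 + 30 = 46)
(12*s(2, 2))*S(-5) = (12*2)*46 = 24*46 = 1104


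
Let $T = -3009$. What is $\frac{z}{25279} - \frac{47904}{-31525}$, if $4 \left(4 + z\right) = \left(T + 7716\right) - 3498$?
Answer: $\frac{4881470189}{3187681900} \approx 1.5314$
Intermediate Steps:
$z = \frac{1193}{4}$ ($z = -4 + \frac{\left(-3009 + 7716\right) - 3498}{4} = -4 + \frac{4707 - 3498}{4} = -4 + \frac{1}{4} \cdot 1209 = -4 + \frac{1209}{4} = \frac{1193}{4} \approx 298.25$)
$\frac{z}{25279} - \frac{47904}{-31525} = \frac{1193}{4 \cdot 25279} - \frac{47904}{-31525} = \frac{1193}{4} \cdot \frac{1}{25279} - - \frac{47904}{31525} = \frac{1193}{101116} + \frac{47904}{31525} = \frac{4881470189}{3187681900}$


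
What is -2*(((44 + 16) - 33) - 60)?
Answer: 66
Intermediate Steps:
-2*(((44 + 16) - 33) - 60) = -2*((60 - 33) - 60) = -2*(27 - 60) = -2*(-33) = 66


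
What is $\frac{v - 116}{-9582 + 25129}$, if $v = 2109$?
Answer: $\frac{1993}{15547} \approx 0.12819$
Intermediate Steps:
$\frac{v - 116}{-9582 + 25129} = \frac{2109 - 116}{-9582 + 25129} = \frac{1993}{15547}$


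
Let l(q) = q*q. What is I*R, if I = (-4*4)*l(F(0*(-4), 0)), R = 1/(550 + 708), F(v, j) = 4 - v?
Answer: -128/629 ≈ -0.20350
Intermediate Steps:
R = 1/1258 ≈ 0.00079491
l(q) = q**2
I = -256 (I = (-4*4)*(4 - 0*(-4))**2 = -16*(4 - 1*0)**2 = -16*(4 + 0)**2 = -16*4**2 = -16*16 = -256)
I*R = -256*1/1258 = -128/629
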